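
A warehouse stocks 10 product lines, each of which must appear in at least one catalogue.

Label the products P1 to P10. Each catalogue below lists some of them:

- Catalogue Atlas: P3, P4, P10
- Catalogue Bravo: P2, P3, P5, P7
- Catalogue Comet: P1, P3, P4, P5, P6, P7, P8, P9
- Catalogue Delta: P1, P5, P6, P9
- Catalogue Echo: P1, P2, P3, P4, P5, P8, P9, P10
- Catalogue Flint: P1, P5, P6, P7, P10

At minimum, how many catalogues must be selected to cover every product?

Comet and Echo together: Comet ∪ Echo = {P1, P2, P3, P4, P5, P6, P7, P8, P9, P10} — every product is covered.
No single catalogue has all 10 products (the largest, Comet, has 8), so 2 is optimal.

2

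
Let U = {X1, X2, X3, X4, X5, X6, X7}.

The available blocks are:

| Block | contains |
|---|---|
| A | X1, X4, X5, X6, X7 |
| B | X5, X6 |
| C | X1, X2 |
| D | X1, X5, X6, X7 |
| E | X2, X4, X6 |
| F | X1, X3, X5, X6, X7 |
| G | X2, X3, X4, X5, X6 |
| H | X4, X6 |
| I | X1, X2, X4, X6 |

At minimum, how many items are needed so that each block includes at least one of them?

The 2 items {X1, X6} hit every block.
The blocks B, C are pairwise disjoint, so any hitting set needs a separate item for each — at least 2. Hence 2 is optimal.

2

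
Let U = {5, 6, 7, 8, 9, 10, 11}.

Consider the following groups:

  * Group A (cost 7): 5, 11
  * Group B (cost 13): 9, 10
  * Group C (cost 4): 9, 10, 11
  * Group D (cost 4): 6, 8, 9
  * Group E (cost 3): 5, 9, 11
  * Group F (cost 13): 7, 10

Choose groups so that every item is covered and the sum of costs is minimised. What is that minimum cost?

D, E, F together cover every item (D ∪ E ∪ F = {5, 6, 7, 8, 9, 10, 11}); total cost 4 + 3 + 13 = 20.
The greedy pick E, D, C, F costs 24; no covering selection beats 20.

20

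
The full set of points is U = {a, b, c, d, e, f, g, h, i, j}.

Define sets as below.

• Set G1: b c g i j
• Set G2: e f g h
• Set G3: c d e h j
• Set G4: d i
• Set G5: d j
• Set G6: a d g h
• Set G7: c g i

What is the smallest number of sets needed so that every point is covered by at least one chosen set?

3

G1 and G2 and G6 together: G1 ∪ G2 ∪ G6 = {a, b, c, d, e, f, g, h, i, j} — every point is covered.
Only G6 contains a, so G6 is forced; the remaining 6 points need at least 2 more sets (each remaining set adds at most 4) — so at least 3 sets are needed, and 3 is optimal.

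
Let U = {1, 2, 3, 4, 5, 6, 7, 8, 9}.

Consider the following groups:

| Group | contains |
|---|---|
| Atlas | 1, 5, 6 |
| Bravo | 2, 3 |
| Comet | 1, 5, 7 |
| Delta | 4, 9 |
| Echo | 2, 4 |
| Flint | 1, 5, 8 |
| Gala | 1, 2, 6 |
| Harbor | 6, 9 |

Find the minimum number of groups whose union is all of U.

Take {Bravo, Comet, Delta, Flint, Harbor}. Their union is {1, 2, 3, 4, 5, 6, 7, 8, 9}, which is all 9 points.
No 4 of the 8 groups cover everything (all 70 combinations miss at least one point), so 5 is optimal.

5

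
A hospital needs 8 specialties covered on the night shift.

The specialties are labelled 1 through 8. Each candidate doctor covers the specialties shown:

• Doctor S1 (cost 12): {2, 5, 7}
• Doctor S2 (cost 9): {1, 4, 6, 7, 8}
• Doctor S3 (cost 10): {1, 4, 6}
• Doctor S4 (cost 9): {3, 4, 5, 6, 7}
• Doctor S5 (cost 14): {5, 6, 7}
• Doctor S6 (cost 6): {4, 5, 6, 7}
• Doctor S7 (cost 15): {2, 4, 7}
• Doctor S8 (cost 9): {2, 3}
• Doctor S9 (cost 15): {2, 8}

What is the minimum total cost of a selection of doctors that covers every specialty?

S2, S6, S8 together cover every specialty (S2 ∪ S6 ∪ S8 = {1, 2, 3, 4, 5, 6, 7, 8}); total cost 9 + 6 + 9 = 24.
No covering selection has total cost below 24.

24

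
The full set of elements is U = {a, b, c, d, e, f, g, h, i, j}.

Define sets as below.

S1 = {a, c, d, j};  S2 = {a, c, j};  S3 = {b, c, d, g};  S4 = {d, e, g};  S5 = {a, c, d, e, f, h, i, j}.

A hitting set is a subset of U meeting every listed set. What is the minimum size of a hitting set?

Take T = {c, d}. Each listed set contains at least one of these, so T is a hitting set of size 2.
The sets S2, S4 are pairwise disjoint, so any hitting set needs a separate element for each — at least 2. Hence 2 is optimal.

2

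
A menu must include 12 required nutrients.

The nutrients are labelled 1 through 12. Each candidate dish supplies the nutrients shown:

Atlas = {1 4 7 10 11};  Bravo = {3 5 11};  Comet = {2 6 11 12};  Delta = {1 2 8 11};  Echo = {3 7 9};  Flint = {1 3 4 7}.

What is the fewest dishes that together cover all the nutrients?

5

Atlas and Bravo and Comet and Delta and Echo together: Atlas ∪ Bravo ∪ Comet ∪ Delta ∪ Echo = {1, 2, 3, 4, 5, 6, 7, 8, 9, 10, 11, 12} — every nutrient is covered.
No 4 of the 6 dishes cover everything (all 15 combinations miss at least one nutrient), so 5 is optimal.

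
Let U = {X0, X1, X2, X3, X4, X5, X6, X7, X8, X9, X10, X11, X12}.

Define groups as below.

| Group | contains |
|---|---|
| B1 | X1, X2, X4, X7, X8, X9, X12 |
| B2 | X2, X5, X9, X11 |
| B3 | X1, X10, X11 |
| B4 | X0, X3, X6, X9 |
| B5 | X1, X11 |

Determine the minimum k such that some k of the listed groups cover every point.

Take {B1, B2, B3, B4}. Their union is {X0, X1, X2, X3, X4, X5, X6, X7, X8, X9, X10, X11, X12}, which is all 13 points.
No 3 of the 5 groups cover everything (all 10 combinations miss at least one point), so 4 is optimal.

4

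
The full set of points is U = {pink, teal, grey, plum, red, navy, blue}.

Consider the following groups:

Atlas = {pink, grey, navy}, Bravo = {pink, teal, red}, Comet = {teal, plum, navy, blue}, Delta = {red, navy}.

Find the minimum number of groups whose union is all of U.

3

Atlas and Bravo and Comet together: Atlas ∪ Bravo ∪ Comet = {pink, teal, grey, plum, red, navy, blue} — every point is covered.
Only Atlas contains grey, so Atlas is forced; the remaining 4 points need at least 2 more groups (each remaining group adds at most 3) — so at least 3 groups are needed, and 3 is optimal.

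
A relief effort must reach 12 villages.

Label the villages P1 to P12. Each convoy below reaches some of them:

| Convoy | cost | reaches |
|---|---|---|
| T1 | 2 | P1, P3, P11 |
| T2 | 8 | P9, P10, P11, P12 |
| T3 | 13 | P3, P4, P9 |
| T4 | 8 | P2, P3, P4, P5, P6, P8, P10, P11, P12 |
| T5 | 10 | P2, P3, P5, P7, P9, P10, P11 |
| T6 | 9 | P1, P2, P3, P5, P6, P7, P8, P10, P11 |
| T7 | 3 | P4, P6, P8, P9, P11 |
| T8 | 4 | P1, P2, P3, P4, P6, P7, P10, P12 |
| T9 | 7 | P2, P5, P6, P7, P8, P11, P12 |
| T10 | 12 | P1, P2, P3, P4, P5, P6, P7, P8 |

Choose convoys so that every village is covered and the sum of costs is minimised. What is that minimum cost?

14

T7, T8, T9 together cover every village (T7 ∪ T8 ∪ T9 = {P1, P2, P3, P4, P5, P6, P7, P8, P9, P10, P11, P12}); total cost 3 + 4 + 7 = 14.
No covering selection has total cost below 14.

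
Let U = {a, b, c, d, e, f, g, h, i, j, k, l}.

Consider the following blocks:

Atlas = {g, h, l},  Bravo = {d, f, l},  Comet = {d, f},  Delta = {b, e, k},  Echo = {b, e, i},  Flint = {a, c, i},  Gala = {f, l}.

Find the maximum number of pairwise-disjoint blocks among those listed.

Atlas, Comet, Delta, Flint are pairwise disjoint (Atlas={g,h,l}; Comet={d,f}; Delta={b,e,k}; Flint={a,c,i}).
Every remaining block overlaps one of these, and no 5 of the listed blocks are pairwise disjoint, so 4 is the maximum.

4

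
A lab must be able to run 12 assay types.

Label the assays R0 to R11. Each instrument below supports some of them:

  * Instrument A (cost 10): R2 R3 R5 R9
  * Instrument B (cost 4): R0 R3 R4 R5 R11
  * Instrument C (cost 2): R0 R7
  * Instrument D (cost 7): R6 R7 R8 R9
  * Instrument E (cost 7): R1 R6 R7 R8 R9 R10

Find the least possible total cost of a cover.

21

A, B, E together cover every assay (A ∪ B ∪ E = {R0, R1, R2, R3, R4, R5, R6, R7, R8, R9, R10, R11}); total cost 10 + 4 + 7 = 21.
No covering selection has total cost below 21.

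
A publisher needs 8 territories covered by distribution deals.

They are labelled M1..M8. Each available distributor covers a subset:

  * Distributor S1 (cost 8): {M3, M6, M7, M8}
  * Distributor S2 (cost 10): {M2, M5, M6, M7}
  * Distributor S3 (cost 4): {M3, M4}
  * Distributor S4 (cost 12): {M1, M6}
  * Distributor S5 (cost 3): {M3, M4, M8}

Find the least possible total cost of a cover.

25

S2, S4, S5 together cover every territory (S2 ∪ S4 ∪ S5 = {M1, M2, M3, M4, M5, M6, M7, M8}); total cost 10 + 12 + 3 = 25.
No covering selection has total cost below 25.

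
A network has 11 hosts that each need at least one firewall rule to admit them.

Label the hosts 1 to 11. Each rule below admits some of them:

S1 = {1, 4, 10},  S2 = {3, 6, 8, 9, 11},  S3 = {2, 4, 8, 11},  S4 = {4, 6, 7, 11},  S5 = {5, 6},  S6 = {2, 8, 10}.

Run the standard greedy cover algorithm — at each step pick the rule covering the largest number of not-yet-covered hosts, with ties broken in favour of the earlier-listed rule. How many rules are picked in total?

Greedy: pick S2 (covers 5 new) → pick S1 (covers 3 new) → pick S3 (covers 1 new) → pick S4 (covers 1 new) → pick S5 (covers 1 new). Total picks: 5.

5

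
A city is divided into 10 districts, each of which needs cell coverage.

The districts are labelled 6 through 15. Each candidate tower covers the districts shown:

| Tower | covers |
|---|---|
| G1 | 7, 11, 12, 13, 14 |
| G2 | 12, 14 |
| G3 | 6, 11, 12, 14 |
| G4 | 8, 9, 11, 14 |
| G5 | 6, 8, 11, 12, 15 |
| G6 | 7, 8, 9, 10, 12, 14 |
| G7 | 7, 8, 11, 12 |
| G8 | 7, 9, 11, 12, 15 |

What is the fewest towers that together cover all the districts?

3

G1 and G5 and G6 together: G1 ∪ G5 ∪ G6 = {6, 7, 8, 9, 10, 11, 12, 13, 14, 15} — every district is covered.
Only G6 contains 10, so G6 is forced; the remaining 4 districts need at least 2 more towers (each remaining tower adds at most 3) — so at least 3 towers are needed, and 3 is optimal.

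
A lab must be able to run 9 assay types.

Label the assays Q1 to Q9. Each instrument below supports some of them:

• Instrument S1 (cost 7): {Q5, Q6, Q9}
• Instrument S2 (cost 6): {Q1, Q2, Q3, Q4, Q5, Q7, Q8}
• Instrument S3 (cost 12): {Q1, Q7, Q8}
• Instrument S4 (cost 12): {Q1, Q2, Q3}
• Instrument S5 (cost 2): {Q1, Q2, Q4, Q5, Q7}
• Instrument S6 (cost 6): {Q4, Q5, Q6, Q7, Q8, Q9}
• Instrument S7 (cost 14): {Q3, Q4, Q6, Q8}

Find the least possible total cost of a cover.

S2, S6 together cover every assay (S2 ∪ S6 = {Q1, Q2, Q3, Q4, Q5, Q6, Q7, Q8, Q9}); total cost 6 + 6 = 12.
The greedy pick S5, S6, S2 costs 14; no covering selection beats 12.

12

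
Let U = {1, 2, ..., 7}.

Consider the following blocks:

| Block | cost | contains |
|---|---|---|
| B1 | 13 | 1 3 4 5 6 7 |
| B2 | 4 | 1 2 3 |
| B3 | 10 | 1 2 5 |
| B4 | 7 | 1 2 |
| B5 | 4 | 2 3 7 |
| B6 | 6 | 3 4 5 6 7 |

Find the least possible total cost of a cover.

B2, B6 together cover every point (B2 ∪ B6 = {1, 2, 3, 4, 5, 6, 7}); total cost 4 + 6 = 10.
No covering selection has total cost below 10.

10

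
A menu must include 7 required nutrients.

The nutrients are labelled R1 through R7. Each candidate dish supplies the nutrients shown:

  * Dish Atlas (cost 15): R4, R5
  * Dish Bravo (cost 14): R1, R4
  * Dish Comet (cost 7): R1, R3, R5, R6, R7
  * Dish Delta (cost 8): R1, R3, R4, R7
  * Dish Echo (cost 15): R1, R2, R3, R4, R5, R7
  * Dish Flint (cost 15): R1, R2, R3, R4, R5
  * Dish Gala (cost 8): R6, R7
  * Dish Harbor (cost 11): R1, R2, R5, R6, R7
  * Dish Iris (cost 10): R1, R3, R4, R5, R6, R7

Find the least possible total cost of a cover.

19

Delta, Harbor together cover every nutrient (Delta ∪ Harbor = {R1, R2, R3, R4, R5, R6, R7}); total cost 8 + 11 = 19.
The greedy pick Comet, Echo costs 22; no covering selection beats 19.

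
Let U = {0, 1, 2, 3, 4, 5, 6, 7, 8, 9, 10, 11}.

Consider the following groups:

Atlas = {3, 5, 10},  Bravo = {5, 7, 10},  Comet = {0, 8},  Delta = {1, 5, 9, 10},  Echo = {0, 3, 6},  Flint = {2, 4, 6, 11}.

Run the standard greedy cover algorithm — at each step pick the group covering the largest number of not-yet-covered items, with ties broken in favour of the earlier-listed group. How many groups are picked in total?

5

Greedy: pick Delta (covers 4 new) → pick Flint (covers 4 new) → pick Comet (covers 2 new) → pick Atlas (covers 1 new) → pick Bravo (covers 1 new). Total picks: 5.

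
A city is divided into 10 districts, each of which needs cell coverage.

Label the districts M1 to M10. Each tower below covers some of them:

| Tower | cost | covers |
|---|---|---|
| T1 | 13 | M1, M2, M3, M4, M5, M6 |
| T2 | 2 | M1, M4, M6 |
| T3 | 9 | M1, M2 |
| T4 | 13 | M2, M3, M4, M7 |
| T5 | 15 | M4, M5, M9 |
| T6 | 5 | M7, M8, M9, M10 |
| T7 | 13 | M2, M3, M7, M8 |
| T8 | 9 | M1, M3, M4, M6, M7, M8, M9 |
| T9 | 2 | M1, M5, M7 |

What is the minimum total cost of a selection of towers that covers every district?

18

T1, T6 together cover every district (T1 ∪ T6 = {M1, M2, M3, M4, M5, M6, M7, M8, M9, M10}); total cost 13 + 5 = 18.
The greedy pick T2, T9, T6, T1 costs 22; no covering selection beats 18.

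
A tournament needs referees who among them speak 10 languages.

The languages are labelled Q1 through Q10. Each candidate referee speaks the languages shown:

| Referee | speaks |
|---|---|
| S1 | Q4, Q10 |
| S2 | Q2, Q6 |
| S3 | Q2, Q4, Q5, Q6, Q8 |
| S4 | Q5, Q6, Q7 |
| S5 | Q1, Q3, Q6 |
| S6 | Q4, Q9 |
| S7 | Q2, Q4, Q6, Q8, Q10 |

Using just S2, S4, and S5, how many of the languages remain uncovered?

Union of S2, S4, S5 = {Q1, Q2, Q3, Q5, Q6, Q7}.
Not covered: Q4, Q8, Q9, Q10 — 4 languages.

4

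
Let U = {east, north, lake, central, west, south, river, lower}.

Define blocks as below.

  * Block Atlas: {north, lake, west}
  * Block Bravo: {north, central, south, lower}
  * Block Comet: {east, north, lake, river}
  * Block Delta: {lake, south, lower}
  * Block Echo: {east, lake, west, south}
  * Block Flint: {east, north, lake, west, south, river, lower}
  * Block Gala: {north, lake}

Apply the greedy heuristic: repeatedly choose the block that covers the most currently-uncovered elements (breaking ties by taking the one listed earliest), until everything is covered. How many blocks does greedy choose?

2

Greedy: pick Flint (covers 7 new) → pick Bravo (covers 1 new). Total picks: 2.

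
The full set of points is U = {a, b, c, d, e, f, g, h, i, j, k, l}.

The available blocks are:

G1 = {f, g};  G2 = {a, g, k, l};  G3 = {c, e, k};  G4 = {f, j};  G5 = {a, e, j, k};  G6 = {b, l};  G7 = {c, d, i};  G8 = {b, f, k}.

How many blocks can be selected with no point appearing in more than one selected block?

G1, G5, G6, G7 are pairwise disjoint (G1={f,g}; G5={a,e,j,k}; G6={b,l}; G7={c,d,i}).
Every remaining block overlaps one of these, and no 5 of the listed blocks are pairwise disjoint, so 4 is the maximum.

4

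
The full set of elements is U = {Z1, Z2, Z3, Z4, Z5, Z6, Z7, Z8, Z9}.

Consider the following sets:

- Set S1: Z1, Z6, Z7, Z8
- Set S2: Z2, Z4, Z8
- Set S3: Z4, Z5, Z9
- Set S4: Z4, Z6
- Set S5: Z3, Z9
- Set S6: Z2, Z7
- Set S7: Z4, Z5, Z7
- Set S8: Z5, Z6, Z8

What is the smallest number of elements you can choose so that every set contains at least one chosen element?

The 4 elements {Z2, Z5, Z6, Z9} hit every set.
No choice of 3 elements meets every set, so 4 is the minimum.

4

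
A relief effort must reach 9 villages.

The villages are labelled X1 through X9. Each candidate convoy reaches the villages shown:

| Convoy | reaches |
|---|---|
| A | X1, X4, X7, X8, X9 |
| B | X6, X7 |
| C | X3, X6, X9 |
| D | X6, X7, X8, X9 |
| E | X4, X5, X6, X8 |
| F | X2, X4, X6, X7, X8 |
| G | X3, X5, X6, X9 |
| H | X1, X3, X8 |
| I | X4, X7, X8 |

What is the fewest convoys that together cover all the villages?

A and F and G together: A ∪ F ∪ G = {X1, X2, X3, X4, X5, X6, X7, X8, X9} — every village is covered.
Only F contains X2, so F is forced; the remaining 4 villages need at least 2 more convoys (each remaining convoy adds at most 3) — so at least 3 convoys are needed, and 3 is optimal.

3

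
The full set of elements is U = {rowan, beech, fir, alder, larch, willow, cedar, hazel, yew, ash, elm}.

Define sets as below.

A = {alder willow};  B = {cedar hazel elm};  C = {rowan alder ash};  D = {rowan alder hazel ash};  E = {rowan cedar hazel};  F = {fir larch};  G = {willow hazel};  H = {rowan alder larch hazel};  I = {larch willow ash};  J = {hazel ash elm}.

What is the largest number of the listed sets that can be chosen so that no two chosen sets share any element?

3

B, C, F are pairwise disjoint (B={cedar,hazel,elm}; C={rowan,alder,ash}; F={fir,larch}).
Every remaining set overlaps one of these, and no 4 of the listed sets are pairwise disjoint, so 3 is the maximum.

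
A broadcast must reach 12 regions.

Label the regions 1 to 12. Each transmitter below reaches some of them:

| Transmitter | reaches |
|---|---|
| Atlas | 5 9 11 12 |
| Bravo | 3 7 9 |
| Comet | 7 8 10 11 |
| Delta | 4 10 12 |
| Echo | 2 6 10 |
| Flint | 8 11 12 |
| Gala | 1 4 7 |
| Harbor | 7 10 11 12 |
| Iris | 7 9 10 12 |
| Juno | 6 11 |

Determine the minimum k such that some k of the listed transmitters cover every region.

5

Atlas and Bravo and Echo and Flint and Gala together: Atlas ∪ Bravo ∪ Echo ∪ Flint ∪ Gala = {1, 2, 3, 4, 5, 6, 7, 8, 9, 10, 11, 12} — every region is covered.
No 4 of the 10 transmitters cover everything (all 210 combinations miss at least one region), so 5 is optimal.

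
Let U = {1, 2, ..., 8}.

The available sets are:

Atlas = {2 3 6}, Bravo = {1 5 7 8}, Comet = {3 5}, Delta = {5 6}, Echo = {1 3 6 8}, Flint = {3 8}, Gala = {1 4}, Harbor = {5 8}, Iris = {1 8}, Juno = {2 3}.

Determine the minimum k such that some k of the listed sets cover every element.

3

Atlas and Bravo and Gala together: Atlas ∪ Bravo ∪ Gala = {1, 2, 3, 4, 5, 6, 7, 8} — every element is covered.
Only Gala contains 4, so Gala is forced; the remaining 6 elements need at least 2 more sets (each remaining set adds at most 3) — so at least 3 sets are needed, and 3 is optimal.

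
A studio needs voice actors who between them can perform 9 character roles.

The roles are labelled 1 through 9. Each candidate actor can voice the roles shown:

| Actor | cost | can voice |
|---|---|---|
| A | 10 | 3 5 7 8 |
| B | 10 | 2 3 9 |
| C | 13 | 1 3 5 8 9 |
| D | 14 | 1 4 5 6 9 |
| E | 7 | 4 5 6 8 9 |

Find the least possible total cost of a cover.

A, B, D together cover every role (A ∪ B ∪ D = {1, 2, 3, 4, 5, 6, 7, 8, 9}); total cost 10 + 10 + 14 = 34.
The greedy pick E, A, B, C costs 40; no covering selection beats 34.

34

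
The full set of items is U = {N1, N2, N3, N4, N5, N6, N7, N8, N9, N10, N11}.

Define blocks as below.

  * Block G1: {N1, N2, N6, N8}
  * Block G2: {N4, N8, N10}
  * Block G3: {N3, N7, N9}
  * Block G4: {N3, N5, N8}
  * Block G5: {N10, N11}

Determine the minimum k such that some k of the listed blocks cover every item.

5

Take {G1, G2, G3, G4, G5}. Their union is {N1, N2, N3, N4, N5, N6, N7, N8, N9, N10, N11}, which is all 11 items.
No 4 of the 5 blocks cover everything (all 5 combinations miss at least one item), so 5 is optimal.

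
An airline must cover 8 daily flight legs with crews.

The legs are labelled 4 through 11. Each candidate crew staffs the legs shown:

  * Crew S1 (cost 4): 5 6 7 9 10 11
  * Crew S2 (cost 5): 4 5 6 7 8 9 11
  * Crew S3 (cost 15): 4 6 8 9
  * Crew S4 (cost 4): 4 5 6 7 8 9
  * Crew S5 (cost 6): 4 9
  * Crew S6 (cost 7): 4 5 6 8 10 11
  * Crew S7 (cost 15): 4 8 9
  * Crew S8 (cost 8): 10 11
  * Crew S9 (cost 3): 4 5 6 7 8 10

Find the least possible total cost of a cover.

7

S1, S9 together cover every leg (S1 ∪ S9 = {4, 5, 6, 7, 8, 9, 10, 11}); total cost 4 + 3 = 7.
No covering selection has total cost below 7.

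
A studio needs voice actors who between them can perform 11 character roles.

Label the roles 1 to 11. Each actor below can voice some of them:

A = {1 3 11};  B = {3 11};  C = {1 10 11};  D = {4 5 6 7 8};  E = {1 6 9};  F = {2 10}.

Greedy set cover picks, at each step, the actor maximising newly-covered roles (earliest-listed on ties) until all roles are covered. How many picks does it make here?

Greedy: pick D (covers 5 new) → pick A (covers 3 new) → pick F (covers 2 new) → pick E (covers 1 new). Total picks: 4.

4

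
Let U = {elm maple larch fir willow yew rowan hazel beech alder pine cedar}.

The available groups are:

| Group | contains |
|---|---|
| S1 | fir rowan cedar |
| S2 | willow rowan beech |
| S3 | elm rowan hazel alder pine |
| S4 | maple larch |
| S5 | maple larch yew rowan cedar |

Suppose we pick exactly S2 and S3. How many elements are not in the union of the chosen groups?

5

Union of S2, S3 = {elm, willow, rowan, hazel, beech, alder, pine}.
Not covered: maple, larch, fir, yew, cedar — 5 elements.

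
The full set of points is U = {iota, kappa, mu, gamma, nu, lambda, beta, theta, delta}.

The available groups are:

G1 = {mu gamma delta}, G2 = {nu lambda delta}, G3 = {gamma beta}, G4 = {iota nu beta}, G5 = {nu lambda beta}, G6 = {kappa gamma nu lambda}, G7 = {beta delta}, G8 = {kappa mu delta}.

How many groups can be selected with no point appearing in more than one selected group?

G1, G4 are pairwise disjoint (G1={mu,gamma,delta}; G4={iota,nu,beta}).
Every remaining group overlaps one of these, and no 3 of the listed groups are pairwise disjoint, so 2 is the maximum.

2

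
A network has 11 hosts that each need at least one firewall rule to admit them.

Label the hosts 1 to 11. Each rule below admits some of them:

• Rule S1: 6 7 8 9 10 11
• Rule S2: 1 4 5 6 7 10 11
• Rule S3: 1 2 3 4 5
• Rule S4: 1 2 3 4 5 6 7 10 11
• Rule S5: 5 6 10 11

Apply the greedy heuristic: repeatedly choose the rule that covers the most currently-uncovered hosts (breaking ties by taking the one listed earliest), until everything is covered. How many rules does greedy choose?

Greedy: pick S4 (covers 9 new) → pick S1 (covers 2 new). Total picks: 2.

2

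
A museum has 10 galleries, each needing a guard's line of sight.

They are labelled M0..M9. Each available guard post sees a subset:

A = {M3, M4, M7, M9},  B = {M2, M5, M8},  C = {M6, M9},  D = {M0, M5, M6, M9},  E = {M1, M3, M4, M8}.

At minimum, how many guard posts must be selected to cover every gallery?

Take {A, B, D, E}. Their union is {M0, M1, M2, M3, M4, M5, M6, M7, M8, M9}, which is all 10 galleries.
No 3 of the 5 guard posts cover everything (all 10 combinations miss at least one gallery), so 4 is optimal.

4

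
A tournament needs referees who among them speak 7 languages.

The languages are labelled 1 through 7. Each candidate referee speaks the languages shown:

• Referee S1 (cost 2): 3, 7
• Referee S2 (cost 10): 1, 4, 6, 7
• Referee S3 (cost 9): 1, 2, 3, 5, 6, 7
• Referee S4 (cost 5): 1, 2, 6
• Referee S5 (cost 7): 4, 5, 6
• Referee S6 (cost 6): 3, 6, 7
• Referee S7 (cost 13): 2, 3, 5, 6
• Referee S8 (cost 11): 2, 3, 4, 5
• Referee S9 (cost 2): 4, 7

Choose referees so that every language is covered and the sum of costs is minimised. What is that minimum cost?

S3, S9 together cover every language (S3 ∪ S9 = {1, 2, 3, 4, 5, 6, 7}); total cost 9 + 2 = 11.
The greedy pick S1, S4, S9, S5 costs 16; no covering selection beats 11.

11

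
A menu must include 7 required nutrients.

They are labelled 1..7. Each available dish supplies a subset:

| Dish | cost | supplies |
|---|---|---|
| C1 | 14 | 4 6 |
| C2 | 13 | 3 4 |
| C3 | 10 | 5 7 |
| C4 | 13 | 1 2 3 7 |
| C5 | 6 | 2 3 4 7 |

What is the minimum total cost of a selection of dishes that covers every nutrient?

37

C1, C3, C4 together cover every nutrient (C1 ∪ C3 ∪ C4 = {1, 2, 3, 4, 5, 6, 7}); total cost 14 + 10 + 13 = 37.
The greedy pick C5, C3, C4, C1 costs 43; no covering selection beats 37.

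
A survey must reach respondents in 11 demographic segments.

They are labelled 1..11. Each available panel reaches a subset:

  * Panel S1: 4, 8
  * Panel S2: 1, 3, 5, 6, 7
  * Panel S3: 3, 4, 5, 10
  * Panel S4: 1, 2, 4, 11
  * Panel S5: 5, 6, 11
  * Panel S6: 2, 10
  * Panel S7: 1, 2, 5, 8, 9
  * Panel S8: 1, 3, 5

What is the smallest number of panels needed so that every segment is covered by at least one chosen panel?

4

S2 and S3 and S5 and S7 together: S2 ∪ S3 ∪ S5 ∪ S7 = {1, 2, 3, 4, 5, 6, 7, 8, 9, 10, 11} — every segment is covered.
No 3 of the 8 panels cover everything (all 56 combinations miss at least one segment), so 4 is optimal.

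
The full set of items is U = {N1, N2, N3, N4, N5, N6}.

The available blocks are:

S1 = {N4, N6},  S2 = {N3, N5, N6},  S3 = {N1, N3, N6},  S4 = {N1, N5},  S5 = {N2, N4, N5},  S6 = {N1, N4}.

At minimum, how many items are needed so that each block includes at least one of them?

3

The 3 items {N3, N4, N5} hit every block.
No choice of 2 items meets every block, so 3 is the minimum.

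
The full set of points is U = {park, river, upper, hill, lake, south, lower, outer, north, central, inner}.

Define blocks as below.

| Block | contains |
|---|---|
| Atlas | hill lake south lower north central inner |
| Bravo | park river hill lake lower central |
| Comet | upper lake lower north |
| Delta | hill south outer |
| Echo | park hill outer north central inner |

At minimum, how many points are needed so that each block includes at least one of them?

The 2 points {hill, lake} hit every block.
The blocks Comet, Delta are pairwise disjoint, so any hitting set needs a separate point for each — at least 2. Hence 2 is optimal.

2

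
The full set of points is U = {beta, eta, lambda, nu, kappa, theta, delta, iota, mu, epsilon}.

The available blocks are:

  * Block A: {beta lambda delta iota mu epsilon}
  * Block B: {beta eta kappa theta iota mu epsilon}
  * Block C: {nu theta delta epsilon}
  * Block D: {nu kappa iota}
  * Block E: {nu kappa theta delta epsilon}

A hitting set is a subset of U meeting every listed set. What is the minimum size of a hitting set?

H = {nu, mu} meets every block (each contains at least one member of H), and |H| = 2.
No single point lies in every block, so at least 2 are needed and 2 is optimal.

2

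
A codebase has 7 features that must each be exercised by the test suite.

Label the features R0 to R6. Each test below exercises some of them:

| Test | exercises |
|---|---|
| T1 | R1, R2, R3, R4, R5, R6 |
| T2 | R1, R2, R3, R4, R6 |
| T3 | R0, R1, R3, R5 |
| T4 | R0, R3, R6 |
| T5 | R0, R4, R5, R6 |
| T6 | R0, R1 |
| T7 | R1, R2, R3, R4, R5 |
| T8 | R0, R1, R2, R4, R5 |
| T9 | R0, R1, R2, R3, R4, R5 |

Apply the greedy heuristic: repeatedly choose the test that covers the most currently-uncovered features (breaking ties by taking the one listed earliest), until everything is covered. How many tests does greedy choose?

2

Greedy: pick T1 (covers 6 new) → pick T3 (covers 1 new). Total picks: 2.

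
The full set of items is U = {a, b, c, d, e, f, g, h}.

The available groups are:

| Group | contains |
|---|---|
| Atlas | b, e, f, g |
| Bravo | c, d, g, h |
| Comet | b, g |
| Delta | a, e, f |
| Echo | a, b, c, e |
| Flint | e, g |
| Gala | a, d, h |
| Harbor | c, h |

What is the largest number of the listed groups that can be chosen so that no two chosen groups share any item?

Comet, Delta, Harbor are pairwise disjoint (Comet={b,g}; Delta={a,e,f}; Harbor={c,h}).
Every remaining group overlaps one of these, and no 4 of the listed groups are pairwise disjoint, so 3 is the maximum.

3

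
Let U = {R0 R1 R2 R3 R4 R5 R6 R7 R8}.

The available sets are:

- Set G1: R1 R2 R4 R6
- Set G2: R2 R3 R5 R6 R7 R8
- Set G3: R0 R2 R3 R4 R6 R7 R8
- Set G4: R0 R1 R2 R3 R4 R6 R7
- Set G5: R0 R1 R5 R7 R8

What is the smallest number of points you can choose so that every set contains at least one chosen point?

2

The 2 points {R4, R7} hit every set.
No single point lies in every set, so at least 2 are needed and 2 is optimal.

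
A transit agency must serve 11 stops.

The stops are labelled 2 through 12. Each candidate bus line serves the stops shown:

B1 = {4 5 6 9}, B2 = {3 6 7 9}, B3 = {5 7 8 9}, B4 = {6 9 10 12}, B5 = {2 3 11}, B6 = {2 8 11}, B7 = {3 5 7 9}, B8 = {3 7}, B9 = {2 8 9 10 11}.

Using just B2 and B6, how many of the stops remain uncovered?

4

Union of B2, B6 = {2, 3, 6, 7, 8, 9, 11}.
Not covered: 4, 5, 10, 12 — 4 stops.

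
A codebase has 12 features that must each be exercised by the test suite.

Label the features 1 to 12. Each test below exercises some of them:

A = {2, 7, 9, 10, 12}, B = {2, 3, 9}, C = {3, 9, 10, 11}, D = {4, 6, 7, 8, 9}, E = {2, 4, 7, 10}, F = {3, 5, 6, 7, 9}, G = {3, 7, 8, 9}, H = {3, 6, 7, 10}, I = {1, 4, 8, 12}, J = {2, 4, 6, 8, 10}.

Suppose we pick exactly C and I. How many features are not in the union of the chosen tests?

Union of C, I = {1, 3, 4, 8, 9, 10, 11, 12}.
Not covered: 2, 5, 6, 7 — 4 features.

4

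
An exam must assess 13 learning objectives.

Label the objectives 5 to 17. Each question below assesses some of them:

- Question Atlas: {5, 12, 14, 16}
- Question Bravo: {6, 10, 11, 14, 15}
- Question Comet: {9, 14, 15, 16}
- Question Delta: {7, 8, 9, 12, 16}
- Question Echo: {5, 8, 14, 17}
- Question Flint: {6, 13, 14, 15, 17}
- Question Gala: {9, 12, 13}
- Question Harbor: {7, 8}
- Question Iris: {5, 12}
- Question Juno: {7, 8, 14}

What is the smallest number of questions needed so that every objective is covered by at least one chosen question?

4

Take {Bravo, Delta, Echo, Gala}. Their union is {5, 6, 7, 8, 9, 10, 11, 12, 13, 14, 15, 16, 17}, which is all 13 objectives.
No 3 of the 10 questions cover everything (all 120 combinations miss at least one objective), so 4 is optimal.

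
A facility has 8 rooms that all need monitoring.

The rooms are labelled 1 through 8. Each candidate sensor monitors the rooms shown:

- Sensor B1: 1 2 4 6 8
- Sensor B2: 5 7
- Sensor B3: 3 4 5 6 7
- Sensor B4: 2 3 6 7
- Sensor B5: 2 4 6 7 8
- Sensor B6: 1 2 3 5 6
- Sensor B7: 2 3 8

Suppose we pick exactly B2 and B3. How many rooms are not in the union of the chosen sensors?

3

Union of B2, B3 = {3, 4, 5, 6, 7}.
Not covered: 1, 2, 8 — 3 rooms.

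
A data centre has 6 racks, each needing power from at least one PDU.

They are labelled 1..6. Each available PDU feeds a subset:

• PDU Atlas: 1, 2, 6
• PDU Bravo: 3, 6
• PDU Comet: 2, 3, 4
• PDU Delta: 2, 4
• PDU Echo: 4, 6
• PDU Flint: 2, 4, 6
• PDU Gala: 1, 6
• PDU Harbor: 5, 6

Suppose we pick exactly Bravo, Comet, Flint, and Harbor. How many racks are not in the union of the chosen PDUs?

1

Union of Bravo, Comet, Flint, Harbor = {2, 3, 4, 5, 6}.
Not covered: 1 — 1 rack.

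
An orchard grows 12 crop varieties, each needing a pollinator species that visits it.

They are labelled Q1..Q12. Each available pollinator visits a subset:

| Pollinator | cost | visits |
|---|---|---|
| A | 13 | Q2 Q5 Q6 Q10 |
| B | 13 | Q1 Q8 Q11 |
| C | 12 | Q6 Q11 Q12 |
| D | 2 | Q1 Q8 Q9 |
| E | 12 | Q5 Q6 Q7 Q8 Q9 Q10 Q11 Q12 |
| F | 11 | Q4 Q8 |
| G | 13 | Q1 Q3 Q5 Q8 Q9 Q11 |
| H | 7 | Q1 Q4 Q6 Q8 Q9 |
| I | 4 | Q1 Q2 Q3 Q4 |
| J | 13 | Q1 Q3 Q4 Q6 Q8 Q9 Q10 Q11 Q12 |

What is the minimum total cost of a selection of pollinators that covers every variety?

E, I together cover every variety (E ∪ I = {Q1, Q2, Q3, Q4, Q5, Q6, Q7, Q8, Q9, Q10, Q11, Q12}); total cost 12 + 4 = 16.
The greedy pick D, I, E costs 18; no covering selection beats 16.

16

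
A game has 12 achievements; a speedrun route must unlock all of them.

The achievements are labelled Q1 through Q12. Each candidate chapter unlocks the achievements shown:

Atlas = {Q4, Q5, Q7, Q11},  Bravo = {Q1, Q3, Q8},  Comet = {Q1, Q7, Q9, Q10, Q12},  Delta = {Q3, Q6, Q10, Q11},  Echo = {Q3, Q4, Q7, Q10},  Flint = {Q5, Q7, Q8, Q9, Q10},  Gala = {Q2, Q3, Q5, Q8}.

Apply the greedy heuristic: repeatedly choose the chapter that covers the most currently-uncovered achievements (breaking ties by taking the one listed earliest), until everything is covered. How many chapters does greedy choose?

4

Greedy: pick Comet (covers 5 new) → pick Gala (covers 4 new) → pick Atlas (covers 2 new) → pick Delta (covers 1 new). Total picks: 4.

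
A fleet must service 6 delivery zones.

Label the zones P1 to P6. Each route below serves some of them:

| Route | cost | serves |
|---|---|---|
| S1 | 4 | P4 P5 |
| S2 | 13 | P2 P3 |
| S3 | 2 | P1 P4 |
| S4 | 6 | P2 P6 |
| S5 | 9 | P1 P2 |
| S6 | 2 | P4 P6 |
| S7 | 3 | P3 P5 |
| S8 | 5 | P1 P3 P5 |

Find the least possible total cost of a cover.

S3, S4, S7 together cover every zone (S3 ∪ S4 ∪ S7 = {P1, P2, P3, P4, P5, P6}); total cost 2 + 6 + 3 = 11.
The greedy pick S3, S7, S6, S4 costs 13; no covering selection beats 11.

11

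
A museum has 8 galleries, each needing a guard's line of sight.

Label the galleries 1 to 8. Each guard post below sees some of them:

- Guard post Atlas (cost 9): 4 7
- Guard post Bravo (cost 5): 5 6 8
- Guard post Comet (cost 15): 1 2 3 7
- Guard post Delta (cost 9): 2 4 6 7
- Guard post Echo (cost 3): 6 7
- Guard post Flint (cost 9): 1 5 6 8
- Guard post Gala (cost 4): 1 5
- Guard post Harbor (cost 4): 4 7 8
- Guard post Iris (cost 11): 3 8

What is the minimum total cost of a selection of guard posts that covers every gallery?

24

Bravo, Comet, Harbor together cover every gallery (Bravo ∪ Comet ∪ Harbor = {1, 2, 3, 4, 5, 6, 7, 8}); total cost 5 + 15 + 4 = 24.
The greedy pick Harbor, Gala, Echo, Comet costs 26; no covering selection beats 24.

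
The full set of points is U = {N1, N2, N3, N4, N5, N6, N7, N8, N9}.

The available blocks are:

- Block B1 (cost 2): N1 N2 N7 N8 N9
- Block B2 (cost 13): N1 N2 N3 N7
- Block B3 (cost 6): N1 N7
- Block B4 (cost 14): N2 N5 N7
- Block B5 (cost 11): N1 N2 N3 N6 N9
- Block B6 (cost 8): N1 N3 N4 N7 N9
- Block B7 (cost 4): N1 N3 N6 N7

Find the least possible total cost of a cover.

B1, B4, B6, B7 together cover every point (B1 ∪ B4 ∪ B6 ∪ B7 = {N1, N2, N3, N4, N5, N6, N7, N8, N9}); total cost 2 + 14 + 8 + 4 = 28.
No covering selection has total cost below 28.

28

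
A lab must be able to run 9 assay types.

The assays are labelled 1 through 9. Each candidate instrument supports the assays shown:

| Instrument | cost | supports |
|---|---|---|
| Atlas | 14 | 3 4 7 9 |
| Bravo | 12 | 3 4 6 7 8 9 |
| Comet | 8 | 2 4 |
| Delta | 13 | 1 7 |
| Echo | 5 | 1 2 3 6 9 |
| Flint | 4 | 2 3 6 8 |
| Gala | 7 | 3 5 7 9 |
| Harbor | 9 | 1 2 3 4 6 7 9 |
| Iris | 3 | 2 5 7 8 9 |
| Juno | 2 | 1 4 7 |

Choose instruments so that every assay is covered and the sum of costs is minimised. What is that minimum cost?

9

Flint, Iris, Juno together cover every assay (Flint ∪ Iris ∪ Juno = {1, 2, 3, 4, 5, 6, 7, 8, 9}); total cost 4 + 3 + 2 = 9.
No covering selection has total cost below 9.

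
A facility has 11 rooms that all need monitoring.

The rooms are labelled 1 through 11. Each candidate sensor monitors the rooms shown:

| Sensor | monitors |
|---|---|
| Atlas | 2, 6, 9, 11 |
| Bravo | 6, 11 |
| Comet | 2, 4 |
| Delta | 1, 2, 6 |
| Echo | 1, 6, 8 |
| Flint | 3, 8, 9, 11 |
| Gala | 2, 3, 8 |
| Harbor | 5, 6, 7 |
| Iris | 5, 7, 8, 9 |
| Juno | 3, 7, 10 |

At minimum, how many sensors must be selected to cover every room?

Comet and Delta and Flint and Iris and Juno together: Comet ∪ Delta ∪ Flint ∪ Iris ∪ Juno = {1, 2, 3, 4, 5, 6, 7, 8, 9, 10, 11} — every room is covered.
No 4 of the 10 sensors cover everything (all 210 combinations miss at least one room), so 5 is optimal.

5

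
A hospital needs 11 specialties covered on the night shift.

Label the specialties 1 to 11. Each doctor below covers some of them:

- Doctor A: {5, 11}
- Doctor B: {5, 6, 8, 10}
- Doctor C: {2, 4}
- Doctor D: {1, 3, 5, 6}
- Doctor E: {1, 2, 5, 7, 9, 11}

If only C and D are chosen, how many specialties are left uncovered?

Union of C, D = {1, 2, 3, 4, 5, 6}.
Not covered: 7, 8, 9, 10, 11 — 5 specialties.

5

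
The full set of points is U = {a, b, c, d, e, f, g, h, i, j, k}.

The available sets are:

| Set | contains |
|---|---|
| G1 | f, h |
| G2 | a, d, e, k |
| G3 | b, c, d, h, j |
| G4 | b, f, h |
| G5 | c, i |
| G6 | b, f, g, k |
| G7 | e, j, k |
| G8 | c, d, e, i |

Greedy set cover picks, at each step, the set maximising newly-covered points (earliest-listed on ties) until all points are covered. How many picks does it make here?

4

Greedy: pick G3 (covers 5 new) → pick G2 (covers 3 new) → pick G6 (covers 2 new) → pick G5 (covers 1 new). Total picks: 4.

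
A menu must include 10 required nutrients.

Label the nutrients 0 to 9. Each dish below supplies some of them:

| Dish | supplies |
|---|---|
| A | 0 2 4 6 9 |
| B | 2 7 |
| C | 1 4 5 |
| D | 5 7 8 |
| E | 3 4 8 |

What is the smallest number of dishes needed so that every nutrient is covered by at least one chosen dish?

4

Take {A, C, D, E}. Their union is {0, 1, 2, 3, 4, 5, 6, 7, 8, 9}, which is all 10 nutrients.
No 3 of the 5 dishes cover everything (all 10 combinations miss at least one nutrient), so 4 is optimal.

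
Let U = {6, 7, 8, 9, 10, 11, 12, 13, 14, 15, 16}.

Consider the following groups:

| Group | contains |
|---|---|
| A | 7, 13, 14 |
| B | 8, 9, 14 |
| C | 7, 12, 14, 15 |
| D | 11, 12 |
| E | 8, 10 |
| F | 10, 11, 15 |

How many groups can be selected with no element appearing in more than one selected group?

3

A, D, E are pairwise disjoint (A={7,13,14}; D={11,12}; E={8,10}).
Every remaining group overlaps one of these, and no 4 of the listed groups are pairwise disjoint, so 3 is the maximum.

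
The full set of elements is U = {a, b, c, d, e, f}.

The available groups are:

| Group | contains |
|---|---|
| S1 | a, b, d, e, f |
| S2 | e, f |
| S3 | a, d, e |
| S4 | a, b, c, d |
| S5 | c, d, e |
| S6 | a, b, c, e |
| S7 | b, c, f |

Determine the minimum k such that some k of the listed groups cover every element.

2

S1 and S7 cover everything between them: the union {a, b, c, d, e, f} is all of U.
No single group has all 6 elements (the largest, S1, has 5), so 2 is optimal.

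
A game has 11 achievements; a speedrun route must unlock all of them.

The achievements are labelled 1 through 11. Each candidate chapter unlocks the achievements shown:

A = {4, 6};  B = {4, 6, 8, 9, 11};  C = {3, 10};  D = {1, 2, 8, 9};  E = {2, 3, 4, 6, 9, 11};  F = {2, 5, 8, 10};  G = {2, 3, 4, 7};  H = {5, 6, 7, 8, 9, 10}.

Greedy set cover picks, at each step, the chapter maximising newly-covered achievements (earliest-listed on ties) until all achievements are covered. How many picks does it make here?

3

Greedy: pick E (covers 6 new) → pick H (covers 4 new) → pick D (covers 1 new). Total picks: 3.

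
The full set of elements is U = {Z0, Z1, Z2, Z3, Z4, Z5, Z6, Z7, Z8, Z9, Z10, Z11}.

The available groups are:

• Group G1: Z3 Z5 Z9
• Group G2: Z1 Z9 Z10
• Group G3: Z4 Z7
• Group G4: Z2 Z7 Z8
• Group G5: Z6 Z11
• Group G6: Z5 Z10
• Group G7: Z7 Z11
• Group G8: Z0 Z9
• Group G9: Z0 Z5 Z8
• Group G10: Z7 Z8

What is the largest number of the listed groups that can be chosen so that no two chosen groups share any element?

4

G5, G6, G8, G10 are pairwise disjoint (G5={Z6,Z11}; G6={Z5,Z10}; G8={Z0,Z9}; G10={Z7,Z8}).
Every remaining group overlaps one of these, and no 5 of the listed groups are pairwise disjoint, so 4 is the maximum.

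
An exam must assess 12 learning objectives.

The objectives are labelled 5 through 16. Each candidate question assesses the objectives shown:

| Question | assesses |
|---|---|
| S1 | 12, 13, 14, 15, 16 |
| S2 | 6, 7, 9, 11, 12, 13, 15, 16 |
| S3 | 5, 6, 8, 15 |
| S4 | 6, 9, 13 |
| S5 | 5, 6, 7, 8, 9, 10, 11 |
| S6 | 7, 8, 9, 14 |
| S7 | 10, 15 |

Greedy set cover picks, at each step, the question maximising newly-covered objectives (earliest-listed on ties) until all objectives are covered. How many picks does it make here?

3

Greedy: pick S2 (covers 8 new) → pick S5 (covers 3 new) → pick S1 (covers 1 new). Total picks: 3.
(The true minimum cover uses only 2 questions, so greedy is not optimal here.)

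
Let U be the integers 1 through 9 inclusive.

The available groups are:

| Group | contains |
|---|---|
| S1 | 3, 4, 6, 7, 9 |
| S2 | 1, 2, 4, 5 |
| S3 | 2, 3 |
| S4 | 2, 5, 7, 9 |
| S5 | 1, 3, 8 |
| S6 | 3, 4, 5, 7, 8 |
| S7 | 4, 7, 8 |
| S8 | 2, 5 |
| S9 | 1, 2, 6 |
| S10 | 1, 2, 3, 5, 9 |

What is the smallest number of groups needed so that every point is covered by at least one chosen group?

3

S1 and S6 and S10 together: S1 ∪ S6 ∪ S10 = {1, 2, 3, 4, 5, 6, 7, 8, 9} — every point is covered.
No 2 of the 10 groups cover everything (all 45 combinations miss at least one point), so 3 is optimal.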